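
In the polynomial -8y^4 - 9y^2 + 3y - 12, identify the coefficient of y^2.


Read off the coefficient of y^2: -9


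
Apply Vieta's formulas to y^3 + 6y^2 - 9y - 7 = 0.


Monic cubic y^3+by^2+cy+d=0: sum=-b, pairwise sum=c, product=-d.
b=6, c=-9, d=-7
r1+r2+r3 = -6
r1r2+r1r3+r2r3 = -9
r1r2r3 = 7


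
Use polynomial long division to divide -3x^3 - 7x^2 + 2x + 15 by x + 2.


(-3x^3 - 7x^2 + 2x + 15) / (x + 2)
Step 1: -3x^2 * (x + 2) = -3x^3 - 6x^2; subtract.
Step 2: -x * (x + 2) = -x^2 - 2x; subtract.
Step 3: 4 * (x + 2) = 4x + 8; subtract.
Quotient: -3x^2 - x + 4, Remainder: 7


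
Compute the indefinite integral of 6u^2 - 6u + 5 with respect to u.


Reverse power rule on each term:
  ∫ 6u^2 du = 2u^3
  ∫ -6u du = -3u^2
  ∫ 5 du = 5u
F(u) = 2u^3 - 3u^2 + 5u + C


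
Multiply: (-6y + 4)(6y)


Distribute each term of the first polynomial:
  (-6y)(6y) = -36y^2
  (4)(6y) = 24y
Sum: -36y^2 + 24y


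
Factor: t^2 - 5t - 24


Roots satisfy r1 + r2 = -b/a = 5 and r1*r2 = c/a = -24.
So r1 = -3, r2 = 8.
t^2 - 5t - 24 = (t - r1)(t - r2) = (t + 3)(t - 8)


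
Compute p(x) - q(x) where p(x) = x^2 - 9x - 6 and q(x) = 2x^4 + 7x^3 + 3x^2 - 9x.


Distribute the minus sign:
  (x^2 - 9x - 6)
- (2x^4 + 7x^3 + 3x^2 - 9x)
Negate second polynomial: -2x^4 - 7x^3 - 3x^2 + 9x
Add: -2x^4 - 7x^3 - 2x^2 - 6


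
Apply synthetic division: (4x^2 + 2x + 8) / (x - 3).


Synthetic division with c = 3. Coefficients: 4, 2, 8
Bring down 4.
  4 * 3 = 12; 12 + 2 = 14
  14 * 3 = 42; 42 + 8 = 50
Quotient: 4x + 14, Remainder: 50


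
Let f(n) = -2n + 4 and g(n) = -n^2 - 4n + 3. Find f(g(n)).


Substitute g(n) into f:
f(g(n)) = -2*(-n^2 - 4n + 3) + 4
Expand and combine: 2n^2 + 8n - 2


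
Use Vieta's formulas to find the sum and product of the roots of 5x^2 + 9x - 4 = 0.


For ax^2+bx+c=0: sum = -b/a, product = c/a.
a=5, b=9, c=-4
Sum = -(9)/5 = -9/5
Product = (-4)/5 = -4/5


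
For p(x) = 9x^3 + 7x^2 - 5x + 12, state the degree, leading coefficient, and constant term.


Highest power of x is 3, with coefficient 9. Constant term is 12.
Degree = 3, leading coefficient = 9, constant term = 12


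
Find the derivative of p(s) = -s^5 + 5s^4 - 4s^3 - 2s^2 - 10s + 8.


Apply the power rule term by term:
  d/ds(-s^5) = -5s^4
  d/ds(5s^4) = 20s^3
  d/ds(-4s^3) = -12s^2
  d/ds(-2s^2) = -4s
  d/ds(-10s) = -10
  d/ds(8) = 0
p'(s) = -5s^4 + 20s^3 - 12s^2 - 4s - 10


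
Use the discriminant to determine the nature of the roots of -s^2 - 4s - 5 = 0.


D = b^2 - 4ac = (-4)^2 - 4(-1)(-5) = 16 - 20 = -4
Since D < 0: two complex conjugate roots (no real roots)


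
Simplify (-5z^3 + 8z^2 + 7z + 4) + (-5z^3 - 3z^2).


Align terms by degree and add:
  -5z^3 + 8z^2 + 7z + 4
  -5z^3 - 3z^2
= -10z^3 + 5z^2 + 7z + 4


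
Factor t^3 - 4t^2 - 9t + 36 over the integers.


Try integer roots (divisors of 36). t=-3: p(-3)=0.
Divide out (t + 3): quotient is t^2 - 7t + 12.
Factor the quadratic: (t - 4)(t - 3)
Result: (t + 3)(t - 4)(t - 3)


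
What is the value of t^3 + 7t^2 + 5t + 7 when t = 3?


Using direct substitution:
  1 * (3)^3 = 27
  7 * (3)^2 = 63
  5 * (3)^1 = 15
  constant: 7
Sum = 27 + 63 + 15 + 7 = 112


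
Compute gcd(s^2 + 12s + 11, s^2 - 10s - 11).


Factor each:
  s^2 + 12s + 11 = (s + 1)(s + 11)
  s^2 - 10s - 11 = (s + 1)(s - 11)
Common monic factor: s + 1


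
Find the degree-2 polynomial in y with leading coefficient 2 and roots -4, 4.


p(y) = 2(y + 4)(y - 4)
Expand: 2y^2 - 32


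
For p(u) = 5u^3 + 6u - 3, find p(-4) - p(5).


p(-4) = -347
p(5) = 652
p(-4) - p(5) = -347 - 652 = -999


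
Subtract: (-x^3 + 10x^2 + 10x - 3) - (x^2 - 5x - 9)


Distribute the minus sign:
  (-x^3 + 10x^2 + 10x - 3)
- (x^2 - 5x - 9)
Negate second polynomial: -x^2 + 5x + 9
Add: -x^3 + 9x^2 + 15x + 6


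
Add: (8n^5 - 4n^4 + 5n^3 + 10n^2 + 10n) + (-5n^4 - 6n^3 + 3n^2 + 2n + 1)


Align terms by degree and add:
  8n^5 - 4n^4 + 5n^3 + 10n^2 + 10n
  -5n^4 - 6n^3 + 3n^2 + 2n + 1
= 8n^5 - 9n^4 - n^3 + 13n^2 + 12n + 1


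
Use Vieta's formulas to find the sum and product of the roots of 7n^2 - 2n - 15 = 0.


For an^2+bn+c=0: sum = -b/a, product = c/a.
a=7, b=-2, c=-15
Sum = -(-2)/7 = 2/7
Product = (-15)/7 = -15/7


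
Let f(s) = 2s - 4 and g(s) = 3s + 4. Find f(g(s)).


Substitute g(s) into f:
f(g(s)) = 2*(3s + 4) + (-4)
Expand and combine: 6s + 4


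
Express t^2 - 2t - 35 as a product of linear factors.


Roots satisfy r1 + r2 = -b/a = 2 and r1*r2 = c/a = -35.
So r1 = -5, r2 = 7.
t^2 - 2t - 35 = (t - r1)(t - r2) = (t + 5)(t - 7)


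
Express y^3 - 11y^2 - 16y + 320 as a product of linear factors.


Try integer roots (divisors of 320). y=-5: p(-5)=0.
Divide out (y + 5): quotient is y^2 - 16y + 64.
Factor the quadratic: (y - 8)(y - 8)
Result: (y + 5)(y - 8)(y - 8)


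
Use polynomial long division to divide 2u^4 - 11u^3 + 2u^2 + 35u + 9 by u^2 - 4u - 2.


(2u^4 - 11u^3 + 2u^2 + 35u + 9) / (u^2 - 4u - 2)
Step 1: 2u^2 * (u^2 - 4u - 2) = 2u^4 - 8u^3 - 4u^2; subtract.
Step 2: -3u * (u^2 - 4u - 2) = -3u^3 + 12u^2 + 6u; subtract.
Step 3: -6 * (u^2 - 4u - 2) = -6u^2 + 24u + 12; subtract.
Quotient: 2u^2 - 3u - 6, Remainder: 5u - 3


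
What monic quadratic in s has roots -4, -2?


p(s) = (s + 4)(s + 2)
Expand: s^2 + 6s + 8


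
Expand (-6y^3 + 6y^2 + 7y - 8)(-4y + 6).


Distribute each term of the first polynomial:
  (-6y^3)(-4y + 6) = 24y^4 - 36y^3
  (6y^2)(-4y + 6) = -24y^3 + 36y^2
  (7y)(-4y + 6) = -28y^2 + 42y
  (-8)(-4y + 6) = 32y - 48
Sum: 24y^4 - 60y^3 + 8y^2 + 74y - 48


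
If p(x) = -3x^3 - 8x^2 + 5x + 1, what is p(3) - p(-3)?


p(3) = -137
p(-3) = -5
p(3) - p(-3) = -137 + 5 = -132


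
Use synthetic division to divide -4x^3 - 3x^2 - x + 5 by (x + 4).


Synthetic division with c = -4. Coefficients: -4, -3, -1, 5
Bring down -4.
  -4 * -4 = 16; 16 - 3 = 13
  13 * -4 = -52; -52 - 1 = -53
  -53 * -4 = 212; 212 + 5 = 217
Quotient: -4x^2 + 13x - 53, Remainder: 217


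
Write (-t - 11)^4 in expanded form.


Expand (-t - 11)^4 by repeated multiplication:
  (-t - 11)^2 = t^2 + 22t + 121
  (-t - 11)^3 = -t^3 - 33t^2 - 363t - 1331
= t^4 + 44t^3 + 726t^2 + 5324t + 14641


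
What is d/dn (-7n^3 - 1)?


Apply the power rule term by term:
  d/dn(-7n^3) = -21n^2
  d/dn(-1) = 0
p'(n) = -21n^2


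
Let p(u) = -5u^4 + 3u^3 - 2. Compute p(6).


Using direct substitution:
  -5 * (6)^4 = -6480
  3 * (6)^3 = 648
  0 * (6)^2 = 0
  0 * (6)^1 = 0
  constant: -2
Sum = -6480 + 648 + 0 + 0 - 2 = -5834


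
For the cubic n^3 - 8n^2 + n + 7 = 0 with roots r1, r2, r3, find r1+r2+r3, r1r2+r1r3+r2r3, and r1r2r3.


Monic cubic n^3+bn^2+cn+d=0: sum=-b, pairwise sum=c, product=-d.
b=-8, c=1, d=7
r1+r2+r3 = 8
r1r2+r1r3+r2r3 = 1
r1r2r3 = -7


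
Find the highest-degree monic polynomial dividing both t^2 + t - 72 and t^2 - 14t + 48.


Factor each:
  t^2 + t - 72 = (t - 8)(t + 9)
  t^2 - 14t + 48 = (t - 8)(t - 6)
Common monic factor: t - 8


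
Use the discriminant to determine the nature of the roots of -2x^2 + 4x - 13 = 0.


D = b^2 - 4ac = (4)^2 - 4(-2)(-13) = 16 - 104 = -88
Since D < 0: two complex conjugate roots (no real roots)


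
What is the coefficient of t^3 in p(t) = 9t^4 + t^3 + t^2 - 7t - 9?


Read off the coefficient of t^3: 1


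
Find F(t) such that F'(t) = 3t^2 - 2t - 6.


Reverse power rule on each term:
  ∫ 3t^2 dt = t^3
  ∫ -2t dt = -t^2
  ∫ -6 dt = -6t
F(t) = t^3 - t^2 - 6t + C


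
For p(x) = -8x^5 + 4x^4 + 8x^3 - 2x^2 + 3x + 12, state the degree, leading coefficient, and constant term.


Highest power of x is 5, with coefficient -8. Constant term is 12.
Degree = 5, leading coefficient = -8, constant term = 12


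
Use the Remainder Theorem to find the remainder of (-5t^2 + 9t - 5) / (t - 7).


By the Remainder Theorem, the remainder equals p(7):
  -5*(7)^2 = -245
  9*(7)^1 = 63
  constant: -5
Sum: -245 + 63 - 5 = -187


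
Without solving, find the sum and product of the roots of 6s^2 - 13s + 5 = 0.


For as^2+bs+c=0: sum = -b/a, product = c/a.
a=6, b=-13, c=5
Sum = -(-13)/6 = 13/6
Product = (5)/6 = 5/6


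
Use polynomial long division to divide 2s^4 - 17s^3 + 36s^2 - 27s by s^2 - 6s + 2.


(2s^4 - 17s^3 + 36s^2 - 27s) / (s^2 - 6s + 2)
Step 1: 2s^2 * (s^2 - 6s + 2) = 2s^4 - 12s^3 + 4s^2; subtract.
Step 2: -5s * (s^2 - 6s + 2) = -5s^3 + 30s^2 - 10s; subtract.
Step 3: 2 * (s^2 - 6s + 2) = 2s^2 - 12s + 4; subtract.
Quotient: 2s^2 - 5s + 2, Remainder: -5s - 4


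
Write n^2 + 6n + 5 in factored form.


Roots satisfy r1 + r2 = -b/a = -6 and r1*r2 = c/a = 5.
So r1 = -5, r2 = -1.
n^2 + 6n + 5 = (n - r1)(n - r2) = (n + 5)(n + 1)


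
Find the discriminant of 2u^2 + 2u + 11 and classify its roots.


D = b^2 - 4ac = (2)^2 - 4(2)(11) = 4 - 88 = -84
Since D < 0: two complex conjugate roots (no real roots)


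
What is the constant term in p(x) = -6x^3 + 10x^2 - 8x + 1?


Read off the constant term: 1


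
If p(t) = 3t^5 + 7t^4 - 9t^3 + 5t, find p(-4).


Using direct substitution:
  3 * (-4)^5 = -3072
  7 * (-4)^4 = 1792
  -9 * (-4)^3 = 576
  0 * (-4)^2 = 0
  5 * (-4)^1 = -20
  constant: 0
Sum = -3072 + 1792 + 576 + 0 - 20 + 0 = -724


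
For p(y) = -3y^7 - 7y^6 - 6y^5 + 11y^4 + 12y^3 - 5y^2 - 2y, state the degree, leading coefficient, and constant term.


Highest power of y is 7, with coefficient -3. Constant term is 0.
Degree = 7, leading coefficient = -3, constant term = 0


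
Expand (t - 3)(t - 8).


Distribute each term of the first polynomial:
  (t)(t - 8) = t^2 - 8t
  (-3)(t - 8) = -3t + 24
Sum: t^2 - 11t + 24


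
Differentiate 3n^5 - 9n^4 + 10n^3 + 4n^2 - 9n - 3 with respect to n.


Apply the power rule term by term:
  d/dn(3n^5) = 15n^4
  d/dn(-9n^4) = -36n^3
  d/dn(10n^3) = 30n^2
  d/dn(4n^2) = 8n
  d/dn(-9n) = -9
  d/dn(-3) = 0
p'(n) = 15n^4 - 36n^3 + 30n^2 + 8n - 9


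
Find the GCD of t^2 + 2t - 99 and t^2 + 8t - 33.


Factor each:
  t^2 + 2t - 99 = (t + 11)(t - 9)
  t^2 + 8t - 33 = (t + 11)(t - 3)
Common monic factor: t + 11


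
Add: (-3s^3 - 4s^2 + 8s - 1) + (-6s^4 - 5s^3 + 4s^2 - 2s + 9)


Align terms by degree and add:
  -3s^3 - 4s^2 + 8s - 1
  -6s^4 - 5s^3 + 4s^2 - 2s + 9
= -6s^4 - 8s^3 + 6s + 8


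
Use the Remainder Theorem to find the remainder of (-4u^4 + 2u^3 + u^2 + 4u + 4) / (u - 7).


By the Remainder Theorem, the remainder equals p(7):
  -4*(7)^4 = -9604
  2*(7)^3 = 686
  1*(7)^2 = 49
  4*(7)^1 = 28
  constant: 4
Sum: -9604 + 686 + 49 + 28 + 4 = -8837


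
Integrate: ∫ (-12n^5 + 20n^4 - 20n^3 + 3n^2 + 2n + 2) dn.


Reverse power rule on each term:
  ∫ -12n^5 dn = -2n^6
  ∫ 20n^4 dn = 4n^5
  ∫ -20n^3 dn = -5n^4
  ∫ 3n^2 dn = n^3
  ∫ 2n dn = n^2
  ∫ 2 dn = 2n
F(n) = -2n^6 + 4n^5 - 5n^4 + n^3 + n^2 + 2n + C


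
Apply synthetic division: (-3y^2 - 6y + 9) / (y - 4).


Synthetic division with c = 4. Coefficients: -3, -6, 9
Bring down -3.
  -3 * 4 = -12; -12 - 6 = -18
  -18 * 4 = -72; -72 + 9 = -63
Quotient: -3y - 18, Remainder: -63


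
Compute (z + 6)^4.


Expand (z + 6)^4 by repeated multiplication:
  (z + 6)^2 = z^2 + 12z + 36
  (z + 6)^3 = z^3 + 18z^2 + 108z + 216
= z^4 + 24z^3 + 216z^2 + 864z + 1296


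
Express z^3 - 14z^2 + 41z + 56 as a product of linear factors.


Try integer roots (divisors of 56). z=8: p(8)=0.
Divide out (z - 8): quotient is z^2 - 6z - 7.
Factor the quadratic: (z - 7)(z + 1)
Result: (z - 8)(z - 7)(z + 1)


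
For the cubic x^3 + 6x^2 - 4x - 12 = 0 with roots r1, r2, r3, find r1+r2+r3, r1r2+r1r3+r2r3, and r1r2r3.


Monic cubic x^3+bx^2+cx+d=0: sum=-b, pairwise sum=c, product=-d.
b=6, c=-4, d=-12
r1+r2+r3 = -6
r1r2+r1r3+r2r3 = -4
r1r2r3 = 12


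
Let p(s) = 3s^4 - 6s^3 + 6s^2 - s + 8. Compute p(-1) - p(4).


p(-1) = 24
p(4) = 484
p(-1) - p(4) = 24 - 484 = -460


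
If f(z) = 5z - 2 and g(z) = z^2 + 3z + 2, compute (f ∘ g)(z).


Substitute g(z) into f:
f(g(z)) = 5*(z^2 + 3z + 2) + (-2)
Expand and combine: 5z^2 + 15z + 8


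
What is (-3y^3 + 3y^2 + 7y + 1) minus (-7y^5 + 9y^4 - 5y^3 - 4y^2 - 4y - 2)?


Distribute the minus sign:
  (-3y^3 + 3y^2 + 7y + 1)
- (-7y^5 + 9y^4 - 5y^3 - 4y^2 - 4y - 2)
Negate second polynomial: 7y^5 - 9y^4 + 5y^3 + 4y^2 + 4y + 2
Add: 7y^5 - 9y^4 + 2y^3 + 7y^2 + 11y + 3


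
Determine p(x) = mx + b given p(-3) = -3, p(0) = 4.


p(x) = mx + b. Using p(-3)=-3, p(0)=4:
m = (-3 - 4)/(-3) = -7/-3 = 7/3
b = -3 - m*(-3) = -3 + 7 = 4
p(x) = (7/3)x + 4


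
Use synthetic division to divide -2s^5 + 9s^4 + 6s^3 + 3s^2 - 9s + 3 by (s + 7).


Synthetic division with c = -7. Coefficients: -2, 9, 6, 3, -9, 3
Bring down -2.
  -2 * -7 = 14; 14 + 9 = 23
  23 * -7 = -161; -161 + 6 = -155
  -155 * -7 = 1085; 1085 + 3 = 1088
  1088 * -7 = -7616; -7616 - 9 = -7625
  -7625 * -7 = 53375; 53375 + 3 = 53378
Quotient: -2s^4 + 23s^3 - 155s^2 + 1088s - 7625, Remainder: 53378


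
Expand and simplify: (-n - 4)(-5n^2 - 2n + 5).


Distribute each term of the first polynomial:
  (-n)(-5n^2 - 2n + 5) = 5n^3 + 2n^2 - 5n
  (-4)(-5n^2 - 2n + 5) = 20n^2 + 8n - 20
Sum: 5n^3 + 22n^2 + 3n - 20


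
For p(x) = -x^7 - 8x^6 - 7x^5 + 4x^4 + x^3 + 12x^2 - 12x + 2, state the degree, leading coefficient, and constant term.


Highest power of x is 7, with coefficient -1. Constant term is 2.
Degree = 7, leading coefficient = -1, constant term = 2


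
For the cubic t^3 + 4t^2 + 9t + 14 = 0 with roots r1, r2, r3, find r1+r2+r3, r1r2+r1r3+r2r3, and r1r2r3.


Monic cubic t^3+bt^2+ct+d=0: sum=-b, pairwise sum=c, product=-d.
b=4, c=9, d=14
r1+r2+r3 = -4
r1r2+r1r3+r2r3 = 9
r1r2r3 = -14


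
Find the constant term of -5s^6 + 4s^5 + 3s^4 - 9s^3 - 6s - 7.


Read off the constant term: -7


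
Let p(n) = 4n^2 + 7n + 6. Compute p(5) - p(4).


p(5) = 141
p(4) = 98
p(5) - p(4) = 141 - 98 = 43


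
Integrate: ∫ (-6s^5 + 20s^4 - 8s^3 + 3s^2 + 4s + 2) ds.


Reverse power rule on each term:
  ∫ -6s^5 ds = -s^6
  ∫ 20s^4 ds = 4s^5
  ∫ -8s^3 ds = -2s^4
  ∫ 3s^2 ds = s^3
  ∫ 4s ds = 2s^2
  ∫ 2 ds = 2s
F(s) = -s^6 + 4s^5 - 2s^4 + s^3 + 2s^2 + 2s + C


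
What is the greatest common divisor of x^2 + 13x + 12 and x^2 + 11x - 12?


Factor each:
  x^2 + 13x + 12 = (x + 12)(x + 1)
  x^2 + 11x - 12 = (x + 12)(x - 1)
Common monic factor: x + 12


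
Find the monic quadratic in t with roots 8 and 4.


p(t) = (t - 8)(t - 4)
Expand: t^2 - 12t + 32


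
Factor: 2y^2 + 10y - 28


Roots satisfy r1 + r2 = -b/a = -5 and r1*r2 = c/a = -14.
So r1 = 2, r2 = -7.
2y^2 + 10y - 28 = 2(y - r1)(y - r2) = 2(y - 2)(y + 7)


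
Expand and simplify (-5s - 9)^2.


Expand (-5s - 9)^2 by repeated multiplication:
= 25s^2 + 90s + 81


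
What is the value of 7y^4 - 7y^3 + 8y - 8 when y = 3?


Using direct substitution:
  7 * (3)^4 = 567
  -7 * (3)^3 = -189
  0 * (3)^2 = 0
  8 * (3)^1 = 24
  constant: -8
Sum = 567 - 189 + 0 + 24 - 8 = 394


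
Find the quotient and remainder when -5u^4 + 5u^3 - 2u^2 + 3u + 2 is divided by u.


(-5u^4 + 5u^3 - 2u^2 + 3u + 2) / (u)
Step 1: -5u^3 * (u) = -5u^4; subtract.
Step 2: 5u^2 * (u) = 5u^3; subtract.
Step 3: -2u * (u) = -2u^2; subtract.
Step 4: 3 * (u) = 3u; subtract.
Quotient: -5u^3 + 5u^2 - 2u + 3, Remainder: 2


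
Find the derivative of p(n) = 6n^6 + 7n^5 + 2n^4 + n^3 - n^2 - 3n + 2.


Apply the power rule term by term:
  d/dn(6n^6) = 36n^5
  d/dn(7n^5) = 35n^4
  d/dn(2n^4) = 8n^3
  d/dn(n^3) = 3n^2
  d/dn(-n^2) = -2n
  d/dn(-3n) = -3
  d/dn(2) = 0
p'(n) = 36n^5 + 35n^4 + 8n^3 + 3n^2 - 2n - 3


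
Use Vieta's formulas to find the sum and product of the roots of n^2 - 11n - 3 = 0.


For an^2+bn+c=0: sum = -b/a, product = c/a.
a=1, b=-11, c=-3
Sum = -(-11)/1 = 11
Product = (-3)/1 = -3


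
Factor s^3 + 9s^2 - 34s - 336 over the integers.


Try integer roots (divisors of -336). s=-8: p(-8)=0.
Divide out (s + 8): quotient is s^2 + s - 42.
Factor the quadratic: (s - 6)(s + 7)
Result: (s + 8)(s - 6)(s + 7)


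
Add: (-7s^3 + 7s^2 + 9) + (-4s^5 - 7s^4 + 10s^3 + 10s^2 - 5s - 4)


Align terms by degree and add:
  -7s^3 + 7s^2 + 9
  -4s^5 - 7s^4 + 10s^3 + 10s^2 - 5s - 4
= -4s^5 - 7s^4 + 3s^3 + 17s^2 - 5s + 5


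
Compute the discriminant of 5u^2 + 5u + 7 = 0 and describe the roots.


D = b^2 - 4ac = (5)^2 - 4(5)(7) = 25 - 140 = -115
Since D < 0: two complex conjugate roots (no real roots)


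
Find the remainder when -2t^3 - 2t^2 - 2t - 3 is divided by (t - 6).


By the Remainder Theorem, the remainder equals p(6):
  -2*(6)^3 = -432
  -2*(6)^2 = -72
  -2*(6)^1 = -12
  constant: -3
Sum: -432 - 72 - 12 - 3 = -519


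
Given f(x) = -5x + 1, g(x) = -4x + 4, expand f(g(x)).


Substitute g(x) into f:
f(g(x)) = -5*(-4x + 4) + 1
Expand and combine: 20x - 19


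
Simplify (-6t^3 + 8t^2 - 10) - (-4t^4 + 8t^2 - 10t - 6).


Distribute the minus sign:
  (-6t^3 + 8t^2 - 10)
- (-4t^4 + 8t^2 - 10t - 6)
Negate second polynomial: 4t^4 - 8t^2 + 10t + 6
Add: 4t^4 - 6t^3 + 10t - 4


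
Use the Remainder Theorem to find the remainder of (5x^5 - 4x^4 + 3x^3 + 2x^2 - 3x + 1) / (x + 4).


By the Remainder Theorem, the remainder equals p(-4):
  5*(-4)^5 = -5120
  -4*(-4)^4 = -1024
  3*(-4)^3 = -192
  2*(-4)^2 = 32
  -3*(-4)^1 = 12
  constant: 1
Sum: -5120 - 1024 - 192 + 32 + 12 + 1 = -6291


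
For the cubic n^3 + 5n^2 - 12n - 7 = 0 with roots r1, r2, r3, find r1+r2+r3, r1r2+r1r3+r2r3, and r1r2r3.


Monic cubic n^3+bn^2+cn+d=0: sum=-b, pairwise sum=c, product=-d.
b=5, c=-12, d=-7
r1+r2+r3 = -5
r1r2+r1r3+r2r3 = -12
r1r2r3 = 7


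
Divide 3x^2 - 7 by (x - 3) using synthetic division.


Synthetic division with c = 3. Coefficients: 3, 0, -7
Bring down 3.
  3 * 3 = 9; 9 + 0 = 9
  9 * 3 = 27; 27 - 7 = 20
Quotient: 3x + 9, Remainder: 20


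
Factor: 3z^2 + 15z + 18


Roots satisfy r1 + r2 = -b/a = -5 and r1*r2 = c/a = 6.
So r1 = -3, r2 = -2.
3z^2 + 15z + 18 = 3(z - r1)(z - r2) = 3(z + 3)(z + 2)


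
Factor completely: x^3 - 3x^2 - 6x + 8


Try integer roots (divisors of 8). x=4: p(4)=0.
Divide out (x - 4): quotient is x^2 + x - 2.
Factor the quadratic: (x - 1)(x + 2)
Result: (x - 4)(x - 1)(x + 2)


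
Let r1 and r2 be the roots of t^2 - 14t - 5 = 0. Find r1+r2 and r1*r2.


For at^2+bt+c=0: sum = -b/a, product = c/a.
a=1, b=-14, c=-5
Sum = -(-14)/1 = 14
Product = (-5)/1 = -5


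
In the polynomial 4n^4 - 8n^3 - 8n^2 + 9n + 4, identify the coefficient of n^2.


Read off the coefficient of n^2: -8


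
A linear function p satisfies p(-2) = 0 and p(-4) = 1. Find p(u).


p(u) = mu + b. Using p(-2)=0, p(-4)=1:
m = (0 - 1)/(-2 + 4) = -1/2 = -1/2
b = 0 - m*(-2) = 0 - 1 = -1
p(u) = -(1/2)u - 1


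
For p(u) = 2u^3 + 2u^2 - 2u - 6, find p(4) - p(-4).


p(4) = 146
p(-4) = -94
p(4) - p(-4) = 146 + 94 = 240


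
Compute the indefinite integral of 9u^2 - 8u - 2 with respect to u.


Reverse power rule on each term:
  ∫ 9u^2 du = 3u^3
  ∫ -8u du = -4u^2
  ∫ -2 du = -2u
F(u) = 3u^3 - 4u^2 - 2u + C


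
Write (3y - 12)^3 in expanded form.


Expand (3y - 12)^3 by repeated multiplication:
  (3y - 12)^2 = 9y^2 - 72y + 144
= 27y^3 - 324y^2 + 1296y - 1728


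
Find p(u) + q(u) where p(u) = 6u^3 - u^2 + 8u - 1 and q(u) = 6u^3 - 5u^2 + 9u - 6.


Align terms by degree and add:
  6u^3 - u^2 + 8u - 1
+ 6u^3 - 5u^2 + 9u - 6
= 12u^3 - 6u^2 + 17u - 7


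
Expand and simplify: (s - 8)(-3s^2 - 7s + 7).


Distribute each term of the first polynomial:
  (s)(-3s^2 - 7s + 7) = -3s^3 - 7s^2 + 7s
  (-8)(-3s^2 - 7s + 7) = 24s^2 + 56s - 56
Sum: -3s^3 + 17s^2 + 63s - 56


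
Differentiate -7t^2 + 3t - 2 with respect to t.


Apply the power rule term by term:
  d/dt(-7t^2) = -14t
  d/dt(3t) = 3
  d/dt(-2) = 0
p'(t) = -14t + 3


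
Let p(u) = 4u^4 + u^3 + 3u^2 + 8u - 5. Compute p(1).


Using direct substitution:
  4 * (1)^4 = 4
  1 * (1)^3 = 1
  3 * (1)^2 = 3
  8 * (1)^1 = 8
  constant: -5
Sum = 4 + 1 + 3 + 8 - 5 = 11


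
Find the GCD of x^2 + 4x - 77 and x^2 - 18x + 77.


Factor each:
  x^2 + 4x - 77 = (x - 7)(x + 11)
  x^2 - 18x + 77 = (x - 7)(x - 11)
Common monic factor: x - 7


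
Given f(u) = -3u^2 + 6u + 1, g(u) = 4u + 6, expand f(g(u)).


Substitute g(u) into f:
f(g(u)) = -3*(4u + 6)^2 + 6*(4u + 6) + 1
(4u + 6)^2 = 16u^2 + 48u + 36
Expand and combine: -48u^2 - 120u - 71


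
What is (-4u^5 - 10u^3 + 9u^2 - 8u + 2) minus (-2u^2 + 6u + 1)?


Distribute the minus sign:
  (-4u^5 - 10u^3 + 9u^2 - 8u + 2)
- (-2u^2 + 6u + 1)
Negate second polynomial: 2u^2 - 6u - 1
Add: -4u^5 - 10u^3 + 11u^2 - 14u + 1


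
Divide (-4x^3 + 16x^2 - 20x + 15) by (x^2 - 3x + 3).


(-4x^3 + 16x^2 - 20x + 15) / (x^2 - 3x + 3)
Step 1: -4x * (x^2 - 3x + 3) = -4x^3 + 12x^2 - 12x; subtract.
Step 2: 4 * (x^2 - 3x + 3) = 4x^2 - 12x + 12; subtract.
Quotient: -4x + 4, Remainder: 4x + 3


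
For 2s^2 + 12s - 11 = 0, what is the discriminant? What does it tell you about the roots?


D = b^2 - 4ac = (12)^2 - 4(2)(-11) = 144 + 88 = 232
Since D > 0: two distinct irrational roots


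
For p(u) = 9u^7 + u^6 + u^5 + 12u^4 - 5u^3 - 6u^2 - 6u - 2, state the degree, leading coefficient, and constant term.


Highest power of u is 7, with coefficient 9. Constant term is -2.
Degree = 7, leading coefficient = 9, constant term = -2


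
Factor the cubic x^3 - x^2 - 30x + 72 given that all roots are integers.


Try integer roots (divisors of 72). x=4: p(4)=0.
Divide out (x - 4): quotient is x^2 + 3x - 18.
Factor the quadratic: (x + 6)(x - 3)
Result: (x - 4)(x + 6)(x - 3)


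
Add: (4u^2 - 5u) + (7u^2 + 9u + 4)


Align terms by degree and add:
  4u^2 - 5u
+ 7u^2 + 9u + 4
= 11u^2 + 4u + 4


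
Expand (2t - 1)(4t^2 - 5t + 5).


Distribute each term of the first polynomial:
  (2t)(4t^2 - 5t + 5) = 8t^3 - 10t^2 + 10t
  (-1)(4t^2 - 5t + 5) = -4t^2 + 5t - 5
Sum: 8t^3 - 14t^2 + 15t - 5


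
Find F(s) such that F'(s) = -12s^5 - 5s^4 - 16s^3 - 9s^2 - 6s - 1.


Reverse power rule on each term:
  ∫ -12s^5 ds = -2s^6
  ∫ -5s^4 ds = -s^5
  ∫ -16s^3 ds = -4s^4
  ∫ -9s^2 ds = -3s^3
  ∫ -6s ds = -3s^2
  ∫ -1 ds = -s
F(s) = -2s^6 - s^5 - 4s^4 - 3s^3 - 3s^2 - s + C


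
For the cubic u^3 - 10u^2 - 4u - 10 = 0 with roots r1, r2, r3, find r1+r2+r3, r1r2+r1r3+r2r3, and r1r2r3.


Monic cubic u^3+bu^2+cu+d=0: sum=-b, pairwise sum=c, product=-d.
b=-10, c=-4, d=-10
r1+r2+r3 = 10
r1r2+r1r3+r2r3 = -4
r1r2r3 = 10


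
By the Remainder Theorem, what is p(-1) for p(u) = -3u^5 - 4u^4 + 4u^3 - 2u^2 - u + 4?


By the Remainder Theorem, the remainder equals p(-1):
  -3*(-1)^5 = 3
  -4*(-1)^4 = -4
  4*(-1)^3 = -4
  -2*(-1)^2 = -2
  -1*(-1)^1 = 1
  constant: 4
Sum: 3 - 4 - 4 - 2 + 1 + 4 = -2


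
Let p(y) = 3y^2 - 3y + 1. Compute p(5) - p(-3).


p(5) = 61
p(-3) = 37
p(5) - p(-3) = 61 - 37 = 24


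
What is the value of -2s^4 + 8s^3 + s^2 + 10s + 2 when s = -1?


Using direct substitution:
  -2 * (-1)^4 = -2
  8 * (-1)^3 = -8
  1 * (-1)^2 = 1
  10 * (-1)^1 = -10
  constant: 2
Sum = -2 - 8 + 1 - 10 + 2 = -17


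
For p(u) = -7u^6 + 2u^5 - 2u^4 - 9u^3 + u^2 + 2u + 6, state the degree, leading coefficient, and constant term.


Highest power of u is 6, with coefficient -7. Constant term is 6.
Degree = 6, leading coefficient = -7, constant term = 6


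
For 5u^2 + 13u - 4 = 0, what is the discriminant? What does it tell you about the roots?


D = b^2 - 4ac = (13)^2 - 4(5)(-4) = 169 + 80 = 249
Since D > 0: two distinct irrational roots


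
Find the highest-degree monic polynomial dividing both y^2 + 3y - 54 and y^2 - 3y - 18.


Factor each:
  y^2 + 3y - 54 = (y - 6)(y + 9)
  y^2 - 3y - 18 = (y - 6)(y + 3)
Common monic factor: y - 6


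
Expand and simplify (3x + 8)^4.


Expand (3x + 8)^4 by repeated multiplication:
  (3x + 8)^2 = 9x^2 + 48x + 64
  (3x + 8)^3 = 27x^3 + 216x^2 + 576x + 512
= 81x^4 + 864x^3 + 3456x^2 + 6144x + 4096


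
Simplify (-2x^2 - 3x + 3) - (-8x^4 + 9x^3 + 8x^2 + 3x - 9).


Distribute the minus sign:
  (-2x^2 - 3x + 3)
- (-8x^4 + 9x^3 + 8x^2 + 3x - 9)
Negate second polynomial: 8x^4 - 9x^3 - 8x^2 - 3x + 9
Add: 8x^4 - 9x^3 - 10x^2 - 6x + 12


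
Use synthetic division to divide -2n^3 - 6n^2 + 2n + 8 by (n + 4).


Synthetic division with c = -4. Coefficients: -2, -6, 2, 8
Bring down -2.
  -2 * -4 = 8; 8 - 6 = 2
  2 * -4 = -8; -8 + 2 = -6
  -6 * -4 = 24; 24 + 8 = 32
Quotient: -2n^2 + 2n - 6, Remainder: 32


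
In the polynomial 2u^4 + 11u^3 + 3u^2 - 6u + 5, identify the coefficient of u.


Read off the coefficient of u: -6


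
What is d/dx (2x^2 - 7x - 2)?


Apply the power rule term by term:
  d/dx(2x^2) = 4x
  d/dx(-7x) = -7
  d/dx(-2) = 0
p'(x) = 4x - 7


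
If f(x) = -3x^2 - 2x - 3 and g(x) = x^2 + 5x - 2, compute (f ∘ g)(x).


Substitute g(x) into f:
f(g(x)) = -3*(x^2 + 5x - 2)^2 + (-2)*(x^2 + 5x - 2) + (-3)
(x^2 + 5x - 2)^2 = x^4 + 10x^3 + 21x^2 - 20x + 4
Expand and combine: -3x^4 - 30x^3 - 65x^2 + 50x - 11


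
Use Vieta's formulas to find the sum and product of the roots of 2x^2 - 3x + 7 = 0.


For ax^2+bx+c=0: sum = -b/a, product = c/a.
a=2, b=-3, c=7
Sum = -(-3)/2 = 3/2
Product = (7)/2 = 7/2


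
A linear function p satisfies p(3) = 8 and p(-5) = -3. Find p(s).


p(s) = ms + b. Using p(3)=8, p(-5)=-3:
m = (8 + 3)/(3 + 5) = 11/8 = 11/8
b = 8 - m*(3) = 8 - 33/8 = 31/8
p(s) = (11/8)s + (31/8)


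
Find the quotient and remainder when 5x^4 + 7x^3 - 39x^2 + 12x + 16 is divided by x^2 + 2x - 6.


(5x^4 + 7x^3 - 39x^2 + 12x + 16) / (x^2 + 2x - 6)
Step 1: 5x^2 * (x^2 + 2x - 6) = 5x^4 + 10x^3 - 30x^2; subtract.
Step 2: -3x * (x^2 + 2x - 6) = -3x^3 - 6x^2 + 18x; subtract.
Step 3: -3 * (x^2 + 2x - 6) = -3x^2 - 6x + 18; subtract.
Quotient: 5x^2 - 3x - 3, Remainder: -2


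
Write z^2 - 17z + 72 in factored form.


Roots satisfy r1 + r2 = -b/a = 17 and r1*r2 = c/a = 72.
So r1 = 8, r2 = 9.
z^2 - 17z + 72 = (z - r1)(z - r2) = (z - 8)(z - 9)


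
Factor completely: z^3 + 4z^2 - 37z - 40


Try integer roots (divisors of -40). z=-1: p(-1)=0.
Divide out (z + 1): quotient is z^2 + 3z - 40.
Factor the quadratic: (z + 8)(z - 5)
Result: (z + 1)(z + 8)(z - 5)


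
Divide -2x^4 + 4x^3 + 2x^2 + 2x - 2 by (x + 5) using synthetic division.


Synthetic division with c = -5. Coefficients: -2, 4, 2, 2, -2
Bring down -2.
  -2 * -5 = 10; 10 + 4 = 14
  14 * -5 = -70; -70 + 2 = -68
  -68 * -5 = 340; 340 + 2 = 342
  342 * -5 = -1710; -1710 - 2 = -1712
Quotient: -2x^3 + 14x^2 - 68x + 342, Remainder: -1712


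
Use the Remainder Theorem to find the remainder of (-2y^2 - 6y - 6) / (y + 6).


By the Remainder Theorem, the remainder equals p(-6):
  -2*(-6)^2 = -72
  -6*(-6)^1 = 36
  constant: -6
Sum: -72 + 36 - 6 = -42


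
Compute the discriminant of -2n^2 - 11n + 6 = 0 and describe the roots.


D = b^2 - 4ac = (-11)^2 - 4(-2)(6) = 121 + 48 = 169
Since D > 0: two distinct rational roots


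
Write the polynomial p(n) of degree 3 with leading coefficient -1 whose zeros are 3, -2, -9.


p(n) = -(n - 3)(n + 2)(n + 9)
Expand: -n^3 - 8n^2 + 15n + 54


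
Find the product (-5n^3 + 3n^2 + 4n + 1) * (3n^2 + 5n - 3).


Distribute each term of the first polynomial:
  (-5n^3)(3n^2 + 5n - 3) = -15n^5 - 25n^4 + 15n^3
  (3n^2)(3n^2 + 5n - 3) = 9n^4 + 15n^3 - 9n^2
  (4n)(3n^2 + 5n - 3) = 12n^3 + 20n^2 - 12n
  (1)(3n^2 + 5n - 3) = 3n^2 + 5n - 3
Sum: -15n^5 - 16n^4 + 42n^3 + 14n^2 - 7n - 3


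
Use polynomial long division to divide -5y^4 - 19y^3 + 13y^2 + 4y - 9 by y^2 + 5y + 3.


(-5y^4 - 19y^3 + 13y^2 + 4y - 9) / (y^2 + 5y + 3)
Step 1: -5y^2 * (y^2 + 5y + 3) = -5y^4 - 25y^3 - 15y^2; subtract.
Step 2: 6y * (y^2 + 5y + 3) = 6y^3 + 30y^2 + 18y; subtract.
Step 3: -2 * (y^2 + 5y + 3) = -2y^2 - 10y - 6; subtract.
Quotient: -5y^2 + 6y - 2, Remainder: -4y - 3


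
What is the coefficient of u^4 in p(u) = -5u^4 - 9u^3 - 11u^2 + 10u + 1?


Read off the coefficient of u^4: -5


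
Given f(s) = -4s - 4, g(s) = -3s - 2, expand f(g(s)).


Substitute g(s) into f:
f(g(s)) = -4*(-3s - 2) + (-4)
Expand and combine: 12s + 4


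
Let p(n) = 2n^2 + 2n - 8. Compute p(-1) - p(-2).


p(-1) = -8
p(-2) = -4
p(-1) - p(-2) = -8 + 4 = -4


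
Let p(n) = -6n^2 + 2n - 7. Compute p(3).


Using direct substitution:
  -6 * (3)^2 = -54
  2 * (3)^1 = 6
  constant: -7
Sum = -54 + 6 - 7 = -55


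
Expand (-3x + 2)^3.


Expand (-3x + 2)^3 by repeated multiplication:
  (-3x + 2)^2 = 9x^2 - 12x + 4
= -27x^3 + 54x^2 - 36x + 8


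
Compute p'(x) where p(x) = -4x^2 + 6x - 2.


Apply the power rule term by term:
  d/dx(-4x^2) = -8x
  d/dx(6x) = 6
  d/dx(-2) = 0
p'(x) = -8x + 6


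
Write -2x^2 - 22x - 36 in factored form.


Roots satisfy r1 + r2 = -b/a = -11 and r1*r2 = c/a = 18.
So r1 = -2, r2 = -9.
-2x^2 - 22x - 36 = -2(x - r1)(x - r2) = -2(x + 2)(x + 9)


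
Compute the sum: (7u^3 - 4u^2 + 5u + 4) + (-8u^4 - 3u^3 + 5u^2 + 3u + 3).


Align terms by degree and add:
  7u^3 - 4u^2 + 5u + 4
  -8u^4 - 3u^3 + 5u^2 + 3u + 3
= -8u^4 + 4u^3 + u^2 + 8u + 7


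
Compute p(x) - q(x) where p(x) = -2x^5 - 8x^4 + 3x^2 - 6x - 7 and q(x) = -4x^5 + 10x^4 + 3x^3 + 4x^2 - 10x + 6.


Distribute the minus sign:
  (-2x^5 - 8x^4 + 3x^2 - 6x - 7)
- (-4x^5 + 10x^4 + 3x^3 + 4x^2 - 10x + 6)
Negate second polynomial: 4x^5 - 10x^4 - 3x^3 - 4x^2 + 10x - 6
Add: 2x^5 - 18x^4 - 3x^3 - x^2 + 4x - 13


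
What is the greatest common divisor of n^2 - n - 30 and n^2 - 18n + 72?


Factor each:
  n^2 - n - 30 = (n - 6)(n + 5)
  n^2 - 18n + 72 = (n - 6)(n - 12)
Common monic factor: n - 6


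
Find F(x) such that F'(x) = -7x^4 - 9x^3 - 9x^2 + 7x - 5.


Reverse power rule on each term:
  ∫ -7x^4 dx = -(7/5)x^5
  ∫ -9x^3 dx = -(9/4)x^4
  ∫ -9x^2 dx = -3x^3
  ∫ 7x dx = (7/2)x^2
  ∫ -5 dx = -5x
F(x) = -(7/5)x^5 - (9/4)x^4 - 3x^3 + (7/2)x^2 - 5x + C


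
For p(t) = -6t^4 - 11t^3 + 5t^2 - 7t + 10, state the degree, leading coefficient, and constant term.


Highest power of t is 4, with coefficient -6. Constant term is 10.
Degree = 4, leading coefficient = -6, constant term = 10


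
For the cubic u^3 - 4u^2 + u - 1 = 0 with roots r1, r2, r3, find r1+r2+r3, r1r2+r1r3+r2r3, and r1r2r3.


Monic cubic u^3+bu^2+cu+d=0: sum=-b, pairwise sum=c, product=-d.
b=-4, c=1, d=-1
r1+r2+r3 = 4
r1r2+r1r3+r2r3 = 1
r1r2r3 = 1


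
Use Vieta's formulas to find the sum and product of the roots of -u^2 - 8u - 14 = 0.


For au^2+bu+c=0: sum = -b/a, product = c/a.
a=-1, b=-8, c=-14
Sum = -(-8)/-1 = -8
Product = (-14)/-1 = 14


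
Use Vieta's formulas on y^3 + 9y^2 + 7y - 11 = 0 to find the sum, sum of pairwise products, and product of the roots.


Monic cubic y^3+by^2+cy+d=0: sum=-b, pairwise sum=c, product=-d.
b=9, c=7, d=-11
r1+r2+r3 = -9
r1r2+r1r3+r2r3 = 7
r1r2r3 = 11


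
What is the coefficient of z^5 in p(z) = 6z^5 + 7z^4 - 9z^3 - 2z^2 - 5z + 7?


Read off the coefficient of z^5: 6


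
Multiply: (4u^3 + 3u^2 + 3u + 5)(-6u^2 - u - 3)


Distribute each term of the first polynomial:
  (4u^3)(-6u^2 - u - 3) = -24u^5 - 4u^4 - 12u^3
  (3u^2)(-6u^2 - u - 3) = -18u^4 - 3u^3 - 9u^2
  (3u)(-6u^2 - u - 3) = -18u^3 - 3u^2 - 9u
  (5)(-6u^2 - u - 3) = -30u^2 - 5u - 15
Sum: -24u^5 - 22u^4 - 33u^3 - 42u^2 - 14u - 15


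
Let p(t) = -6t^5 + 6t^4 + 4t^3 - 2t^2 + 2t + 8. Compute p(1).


Using direct substitution:
  -6 * (1)^5 = -6
  6 * (1)^4 = 6
  4 * (1)^3 = 4
  -2 * (1)^2 = -2
  2 * (1)^1 = 2
  constant: 8
Sum = -6 + 6 + 4 - 2 + 2 + 8 = 12


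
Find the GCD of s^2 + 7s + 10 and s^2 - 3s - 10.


Factor each:
  s^2 + 7s + 10 = (s + 2)(s + 5)
  s^2 - 3s - 10 = (s + 2)(s - 5)
Common monic factor: s + 2


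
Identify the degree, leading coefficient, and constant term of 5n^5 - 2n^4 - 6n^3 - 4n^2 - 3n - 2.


Highest power of n is 5, with coefficient 5. Constant term is -2.
Degree = 5, leading coefficient = 5, constant term = -2


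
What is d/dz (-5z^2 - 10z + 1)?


Apply the power rule term by term:
  d/dz(-5z^2) = -10z
  d/dz(-10z) = -10
  d/dz(1) = 0
p'(z) = -10z - 10


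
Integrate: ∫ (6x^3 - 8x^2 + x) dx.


Reverse power rule on each term:
  ∫ 6x^3 dx = (3/2)x^4
  ∫ -8x^2 dx = -(8/3)x^3
  ∫ x dx = (1/2)x^2
F(x) = (3/2)x^4 - (8/3)x^3 + (1/2)x^2 + C


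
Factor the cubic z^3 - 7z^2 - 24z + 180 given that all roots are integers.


Try integer roots (divisors of 180). z=6: p(6)=0.
Divide out (z - 6): quotient is z^2 - z - 30.
Factor the quadratic: (z + 5)(z - 6)
Result: (z - 6)(z + 5)(z - 6)


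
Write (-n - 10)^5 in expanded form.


Expand (-n - 10)^5 by repeated multiplication:
  (-n - 10)^2 = n^2 + 20n + 100
  (-n - 10)^3 = -n^3 - 30n^2 - 300n - 1000
  (-n - 10)^4 = n^4 + 40n^3 + 600n^2 + 4000n + 10000
= -n^5 - 50n^4 - 1000n^3 - 10000n^2 - 50000n - 100000


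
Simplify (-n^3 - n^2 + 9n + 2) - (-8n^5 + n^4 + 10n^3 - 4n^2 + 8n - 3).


Distribute the minus sign:
  (-n^3 - n^2 + 9n + 2)
- (-8n^5 + n^4 + 10n^3 - 4n^2 + 8n - 3)
Negate second polynomial: 8n^5 - n^4 - 10n^3 + 4n^2 - 8n + 3
Add: 8n^5 - n^4 - 11n^3 + 3n^2 + n + 5


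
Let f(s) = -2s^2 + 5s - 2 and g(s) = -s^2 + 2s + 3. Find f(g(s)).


Substitute g(s) into f:
f(g(s)) = -2*(-s^2 + 2s + 3)^2 + 5*(-s^2 + 2s + 3) + (-2)
(-s^2 + 2s + 3)^2 = s^4 - 4s^3 - 2s^2 + 12s + 9
Expand and combine: -2s^4 + 8s^3 - s^2 - 14s - 5


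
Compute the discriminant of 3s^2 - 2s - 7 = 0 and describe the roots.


D = b^2 - 4ac = (-2)^2 - 4(3)(-7) = 4 + 84 = 88
Since D > 0: two distinct irrational roots


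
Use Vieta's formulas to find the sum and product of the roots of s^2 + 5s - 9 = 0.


For as^2+bs+c=0: sum = -b/a, product = c/a.
a=1, b=5, c=-9
Sum = -(5)/1 = -5
Product = (-9)/1 = -9


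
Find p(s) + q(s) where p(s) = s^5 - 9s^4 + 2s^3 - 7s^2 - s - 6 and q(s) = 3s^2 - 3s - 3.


Align terms by degree and add:
  s^5 - 9s^4 + 2s^3 - 7s^2 - s - 6
+ 3s^2 - 3s - 3
= s^5 - 9s^4 + 2s^3 - 4s^2 - 4s - 9


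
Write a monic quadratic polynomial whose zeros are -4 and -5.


p(n) = (n + 4)(n + 5)
Expand: n^2 + 9n + 20


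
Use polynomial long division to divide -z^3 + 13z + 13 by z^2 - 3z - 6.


(-z^3 + 13z + 13) / (z^2 - 3z - 6)
Step 1: -z * (z^2 - 3z - 6) = -z^3 + 3z^2 + 6z; subtract.
Step 2: -3 * (z^2 - 3z - 6) = -3z^2 + 9z + 18; subtract.
Quotient: -z - 3, Remainder: -2z - 5


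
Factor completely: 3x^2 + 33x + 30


Roots satisfy r1 + r2 = -b/a = -11 and r1*r2 = c/a = 10.
So r1 = -1, r2 = -10.
3x^2 + 33x + 30 = 3(x - r1)(x - r2) = 3(x + 1)(x + 10)


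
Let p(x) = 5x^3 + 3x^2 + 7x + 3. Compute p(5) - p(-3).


p(5) = 738
p(-3) = -126
p(5) - p(-3) = 738 + 126 = 864


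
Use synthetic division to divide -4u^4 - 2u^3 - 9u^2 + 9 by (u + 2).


Synthetic division with c = -2. Coefficients: -4, -2, -9, 0, 9
Bring down -4.
  -4 * -2 = 8; 8 - 2 = 6
  6 * -2 = -12; -12 - 9 = -21
  -21 * -2 = 42; 42 + 0 = 42
  42 * -2 = -84; -84 + 9 = -75
Quotient: -4u^3 + 6u^2 - 21u + 42, Remainder: -75


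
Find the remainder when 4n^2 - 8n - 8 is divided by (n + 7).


By the Remainder Theorem, the remainder equals p(-7):
  4*(-7)^2 = 196
  -8*(-7)^1 = 56
  constant: -8
Sum: 196 + 56 - 8 = 244


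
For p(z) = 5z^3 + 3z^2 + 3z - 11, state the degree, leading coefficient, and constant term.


Highest power of z is 3, with coefficient 5. Constant term is -11.
Degree = 3, leading coefficient = 5, constant term = -11


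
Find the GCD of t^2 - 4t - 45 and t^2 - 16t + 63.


Factor each:
  t^2 - 4t - 45 = (t - 9)(t + 5)
  t^2 - 16t + 63 = (t - 9)(t - 7)
Common monic factor: t - 9


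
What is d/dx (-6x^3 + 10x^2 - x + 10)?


Apply the power rule term by term:
  d/dx(-6x^3) = -18x^2
  d/dx(10x^2) = 20x
  d/dx(-x) = -1
  d/dx(10) = 0
p'(x) = -18x^2 + 20x - 1


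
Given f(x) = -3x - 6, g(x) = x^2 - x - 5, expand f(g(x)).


Substitute g(x) into f:
f(g(x)) = -3*(x^2 - x - 5) + (-6)
Expand and combine: -3x^2 + 3x + 9


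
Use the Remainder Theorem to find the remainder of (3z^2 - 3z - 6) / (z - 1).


By the Remainder Theorem, the remainder equals p(1):
  3*(1)^2 = 3
  -3*(1)^1 = -3
  constant: -6
Sum: 3 - 3 - 6 = -6


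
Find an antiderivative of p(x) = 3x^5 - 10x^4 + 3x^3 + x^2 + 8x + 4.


Reverse power rule on each term:
  ∫ 3x^5 dx = (1/2)x^6
  ∫ -10x^4 dx = -2x^5
  ∫ 3x^3 dx = (3/4)x^4
  ∫ x^2 dx = (1/3)x^3
  ∫ 8x dx = 4x^2
  ∫ 4 dx = 4x
F(x) = (1/2)x^6 - 2x^5 + (3/4)x^4 + (1/3)x^3 + 4x^2 + 4x + C


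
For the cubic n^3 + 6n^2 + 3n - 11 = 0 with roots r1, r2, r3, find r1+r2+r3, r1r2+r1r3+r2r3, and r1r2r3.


Monic cubic n^3+bn^2+cn+d=0: sum=-b, pairwise sum=c, product=-d.
b=6, c=3, d=-11
r1+r2+r3 = -6
r1r2+r1r3+r2r3 = 3
r1r2r3 = 11


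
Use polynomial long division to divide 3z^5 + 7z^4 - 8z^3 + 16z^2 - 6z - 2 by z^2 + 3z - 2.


(3z^5 + 7z^4 - 8z^3 + 16z^2 - 6z - 2) / (z^2 + 3z - 2)
Step 1: 3z^3 * (z^2 + 3z - 2) = 3z^5 + 9z^4 - 6z^3; subtract.
Step 2: -2z^2 * (z^2 + 3z - 2) = -2z^4 - 6z^3 + 4z^2; subtract.
Step 3: 4z * (z^2 + 3z - 2) = 4z^3 + 12z^2 - 8z; subtract.
Step 4: 0 * (z^2 + 3z - 2) = 0; subtract.
Quotient: 3z^3 - 2z^2 + 4z, Remainder: 2z - 2


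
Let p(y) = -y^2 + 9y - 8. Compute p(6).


Using direct substitution:
  -1 * (6)^2 = -36
  9 * (6)^1 = 54
  constant: -8
Sum = -36 + 54 - 8 = 10


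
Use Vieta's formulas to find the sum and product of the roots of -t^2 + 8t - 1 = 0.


For at^2+bt+c=0: sum = -b/a, product = c/a.
a=-1, b=8, c=-1
Sum = -(8)/-1 = 8
Product = (-1)/-1 = 1


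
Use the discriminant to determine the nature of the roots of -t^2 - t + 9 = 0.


D = b^2 - 4ac = (-1)^2 - 4(-1)(9) = 1 + 36 = 37
Since D > 0: two distinct irrational roots


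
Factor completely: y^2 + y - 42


Roots satisfy r1 + r2 = -b/a = -1 and r1*r2 = c/a = -42.
So r1 = -7, r2 = 6.
y^2 + y - 42 = (y - r1)(y - r2) = (y + 7)(y - 6)


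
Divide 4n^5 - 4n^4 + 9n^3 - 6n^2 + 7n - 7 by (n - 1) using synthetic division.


Synthetic division with c = 1. Coefficients: 4, -4, 9, -6, 7, -7
Bring down 4.
  4 * 1 = 4; 4 - 4 = 0
  0 * 1 = 0; 0 + 9 = 9
  9 * 1 = 9; 9 - 6 = 3
  3 * 1 = 3; 3 + 7 = 10
  10 * 1 = 10; 10 - 7 = 3
Quotient: 4n^4 + 9n^2 + 3n + 10, Remainder: 3


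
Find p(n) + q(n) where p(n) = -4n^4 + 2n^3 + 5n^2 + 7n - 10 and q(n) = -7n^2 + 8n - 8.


Align terms by degree and add:
  -4n^4 + 2n^3 + 5n^2 + 7n - 10
  -7n^2 + 8n - 8
= -4n^4 + 2n^3 - 2n^2 + 15n - 18


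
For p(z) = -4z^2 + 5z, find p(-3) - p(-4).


p(-3) = -51
p(-4) = -84
p(-3) - p(-4) = -51 + 84 = 33


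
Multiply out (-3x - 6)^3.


Expand (-3x - 6)^3 by repeated multiplication:
  (-3x - 6)^2 = 9x^2 + 36x + 36
= -27x^3 - 162x^2 - 324x - 216


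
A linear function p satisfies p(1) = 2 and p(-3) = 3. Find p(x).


p(x) = mx + b. Using p(1)=2, p(-3)=3:
m = (2 - 3)/(1 + 3) = -1/4 = -1/4
b = 2 - m*(1) = 2 + 1/4 = 9/4
p(x) = -(1/4)x + (9/4)


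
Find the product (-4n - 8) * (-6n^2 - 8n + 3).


Distribute each term of the first polynomial:
  (-4n)(-6n^2 - 8n + 3) = 24n^3 + 32n^2 - 12n
  (-8)(-6n^2 - 8n + 3) = 48n^2 + 64n - 24
Sum: 24n^3 + 80n^2 + 52n - 24


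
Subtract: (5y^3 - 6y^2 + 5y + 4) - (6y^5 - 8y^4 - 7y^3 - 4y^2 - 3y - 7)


Distribute the minus sign:
  (5y^3 - 6y^2 + 5y + 4)
- (6y^5 - 8y^4 - 7y^3 - 4y^2 - 3y - 7)
Negate second polynomial: -6y^5 + 8y^4 + 7y^3 + 4y^2 + 3y + 7
Add: -6y^5 + 8y^4 + 12y^3 - 2y^2 + 8y + 11


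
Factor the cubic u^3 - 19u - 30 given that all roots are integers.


Try integer roots (divisors of -30). u=-3: p(-3)=0.
Divide out (u + 3): quotient is u^2 - 3u - 10.
Factor the quadratic: (u + 2)(u - 5)
Result: (u + 3)(u + 2)(u - 5)


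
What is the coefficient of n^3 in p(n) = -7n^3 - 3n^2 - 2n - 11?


Read off the coefficient of n^3: -7


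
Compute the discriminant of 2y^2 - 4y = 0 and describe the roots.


D = b^2 - 4ac = (-4)^2 - 4(2)(0) = 16 = 16
Since D > 0: two distinct rational roots


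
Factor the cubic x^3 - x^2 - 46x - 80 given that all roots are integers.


Try integer roots (divisors of -80). x=8: p(8)=0.
Divide out (x - 8): quotient is x^2 + 7x + 10.
Factor the quadratic: (x + 2)(x + 5)
Result: (x - 8)(x + 2)(x + 5)
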